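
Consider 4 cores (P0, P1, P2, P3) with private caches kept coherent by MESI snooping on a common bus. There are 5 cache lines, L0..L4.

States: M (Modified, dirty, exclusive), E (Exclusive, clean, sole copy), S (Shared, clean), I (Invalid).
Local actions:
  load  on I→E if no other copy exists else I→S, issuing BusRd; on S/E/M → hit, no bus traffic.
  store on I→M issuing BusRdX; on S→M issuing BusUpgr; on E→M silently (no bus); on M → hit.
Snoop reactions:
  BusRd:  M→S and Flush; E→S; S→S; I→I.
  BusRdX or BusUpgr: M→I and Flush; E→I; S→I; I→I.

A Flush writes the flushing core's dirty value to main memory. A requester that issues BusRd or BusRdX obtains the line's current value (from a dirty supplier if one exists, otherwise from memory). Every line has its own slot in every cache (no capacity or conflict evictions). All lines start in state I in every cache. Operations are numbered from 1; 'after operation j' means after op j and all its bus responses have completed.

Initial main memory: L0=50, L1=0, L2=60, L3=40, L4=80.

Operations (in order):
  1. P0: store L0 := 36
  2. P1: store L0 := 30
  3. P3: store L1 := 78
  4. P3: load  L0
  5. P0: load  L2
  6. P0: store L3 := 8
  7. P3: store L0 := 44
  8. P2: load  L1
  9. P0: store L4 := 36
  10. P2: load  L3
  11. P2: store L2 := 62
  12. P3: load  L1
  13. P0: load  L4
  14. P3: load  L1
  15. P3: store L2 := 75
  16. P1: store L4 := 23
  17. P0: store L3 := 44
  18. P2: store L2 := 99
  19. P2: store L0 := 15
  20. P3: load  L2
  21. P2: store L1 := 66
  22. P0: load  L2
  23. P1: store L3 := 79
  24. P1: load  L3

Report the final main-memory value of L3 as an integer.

memory[L3] = 44

  op1 P0: store L0 := 36 → M/I/I/I on L0; bus BusRdX; mem=50
  op2 P1: store L0 := 30 → I/M/I/I on L0; bus BusRdX Flush; mem=36
  op3 P3: store L1 := 78 → I/I/I/M on L1; bus BusRdX; mem=0
  op4 P3: load  L0 → I/S/I/S on L0; bus BusRd Flush; mem=30
  op5 P0: load  L2 → E/I/I/I on L2; bus BusRd; mem=60
  op6 P0: store L3 := 8 → M/I/I/I on L3; bus BusRdX; mem=40
  op7 P3: store L0 := 44 → I/I/I/M on L0; bus BusUpgr; mem=30
  op8 P2: load  L1 → I/I/S/S on L1; bus BusRd Flush; mem=78
  op9 P0: store L4 := 36 → M/I/I/I on L4; bus BusRdX; mem=80
  op10 P2: load  L3 → S/I/S/I on L3; bus BusRd Flush; mem=8
  op11 P2: store L2 := 62 → I/I/M/I on L2; bus BusRdX; mem=60
  op12 P3: load  L1 → I/I/S/S on L1; bus (none); mem=78
  op13 P0: load  L4 → M/I/I/I on L4; bus (none); mem=80
  op14 P3: load  L1 → I/I/S/S on L1; bus (none); mem=78
  op15 P3: store L2 := 75 → I/I/I/M on L2; bus BusRdX Flush; mem=62
  op16 P1: store L4 := 23 → I/M/I/I on L4; bus BusRdX Flush; mem=36
  op17 P0: store L3 := 44 → M/I/I/I on L3; bus BusUpgr; mem=8
  op18 P2: store L2 := 99 → I/I/M/I on L2; bus BusRdX Flush; mem=75
  op19 P2: store L0 := 15 → I/I/M/I on L0; bus BusRdX Flush; mem=44
  op20 P3: load  L2 → I/I/S/S on L2; bus BusRd Flush; mem=99
  op21 P2: store L1 := 66 → I/I/M/I on L1; bus BusUpgr; mem=78
  op22 P0: load  L2 → S/I/S/S on L2; bus BusRd; mem=99
  op23 P1: store L3 := 79 → I/M/I/I on L3; bus BusRdX Flush; mem=44
  op24 P1: load  L3 → I/M/I/I on L3; bus (none); mem=44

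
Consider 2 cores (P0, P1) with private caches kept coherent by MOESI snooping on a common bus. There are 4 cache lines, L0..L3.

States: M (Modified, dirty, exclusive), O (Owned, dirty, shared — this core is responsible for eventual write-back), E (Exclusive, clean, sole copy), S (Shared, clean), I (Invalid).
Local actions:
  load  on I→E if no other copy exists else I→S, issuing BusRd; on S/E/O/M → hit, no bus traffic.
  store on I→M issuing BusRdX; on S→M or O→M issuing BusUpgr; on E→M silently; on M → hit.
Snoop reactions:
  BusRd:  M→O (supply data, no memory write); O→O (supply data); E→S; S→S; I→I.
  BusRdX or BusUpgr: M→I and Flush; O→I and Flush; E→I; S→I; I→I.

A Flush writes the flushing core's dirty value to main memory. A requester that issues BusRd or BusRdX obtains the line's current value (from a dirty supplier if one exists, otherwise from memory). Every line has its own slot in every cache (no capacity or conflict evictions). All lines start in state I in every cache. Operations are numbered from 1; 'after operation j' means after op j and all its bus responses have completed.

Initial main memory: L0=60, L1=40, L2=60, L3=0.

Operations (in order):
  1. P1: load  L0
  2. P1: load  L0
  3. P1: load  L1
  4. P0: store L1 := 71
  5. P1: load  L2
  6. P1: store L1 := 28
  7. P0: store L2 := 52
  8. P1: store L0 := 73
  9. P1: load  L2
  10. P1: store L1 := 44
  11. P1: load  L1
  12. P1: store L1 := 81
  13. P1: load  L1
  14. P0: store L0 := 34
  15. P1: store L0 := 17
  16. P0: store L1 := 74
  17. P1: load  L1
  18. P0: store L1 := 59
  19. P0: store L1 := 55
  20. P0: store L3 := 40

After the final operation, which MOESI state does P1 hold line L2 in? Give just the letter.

state = S

1. P1: load  L0  bus=[BusRd]  L0: P0=I P1=E  mem[L0]=60
2. P1: load  L0  bus=[-]  L0: P0=I P1=E  mem[L0]=60
3. P1: load  L1  bus=[BusRd]  L1: P0=I P1=E  mem[L1]=40
4. P0: store L1 := 71  bus=[BusRdX]  L1: P0=M P1=I  mem[L1]=40
5. P1: load  L2  bus=[BusRd]  L2: P0=I P1=E  mem[L2]=60
6. P1: store L1 := 28  bus=[BusRdX,Flush]  L1: P0=I P1=M  mem[L1]=71
7. P0: store L2 := 52  bus=[BusRdX]  L2: P0=M P1=I  mem[L2]=60
8. P1: store L0 := 73  bus=[-]  L0: P0=I P1=M  mem[L0]=60
9. P1: load  L2  bus=[BusRd]  L2: P0=O P1=S  mem[L2]=60
10. P1: store L1 := 44  bus=[-]  L1: P0=I P1=M  mem[L1]=71
11. P1: load  L1  bus=[-]  L1: P0=I P1=M  mem[L1]=71
12. P1: store L1 := 81  bus=[-]  L1: P0=I P1=M  mem[L1]=71
13. P1: load  L1  bus=[-]  L1: P0=I P1=M  mem[L1]=71
14. P0: store L0 := 34  bus=[BusRdX,Flush]  L0: P0=M P1=I  mem[L0]=73
15. P1: store L0 := 17  bus=[BusRdX,Flush]  L0: P0=I P1=M  mem[L0]=34
16. P0: store L1 := 74  bus=[BusRdX,Flush]  L1: P0=M P1=I  mem[L1]=81
17. P1: load  L1  bus=[BusRd]  L1: P0=O P1=S  mem[L1]=81
18. P0: store L1 := 59  bus=[BusUpgr]  L1: P0=M P1=I  mem[L1]=81
19. P0: store L1 := 55  bus=[-]  L1: P0=M P1=I  mem[L1]=81
20. P0: store L3 := 40  bus=[BusRdX]  L3: P0=M P1=I  mem[L3]=0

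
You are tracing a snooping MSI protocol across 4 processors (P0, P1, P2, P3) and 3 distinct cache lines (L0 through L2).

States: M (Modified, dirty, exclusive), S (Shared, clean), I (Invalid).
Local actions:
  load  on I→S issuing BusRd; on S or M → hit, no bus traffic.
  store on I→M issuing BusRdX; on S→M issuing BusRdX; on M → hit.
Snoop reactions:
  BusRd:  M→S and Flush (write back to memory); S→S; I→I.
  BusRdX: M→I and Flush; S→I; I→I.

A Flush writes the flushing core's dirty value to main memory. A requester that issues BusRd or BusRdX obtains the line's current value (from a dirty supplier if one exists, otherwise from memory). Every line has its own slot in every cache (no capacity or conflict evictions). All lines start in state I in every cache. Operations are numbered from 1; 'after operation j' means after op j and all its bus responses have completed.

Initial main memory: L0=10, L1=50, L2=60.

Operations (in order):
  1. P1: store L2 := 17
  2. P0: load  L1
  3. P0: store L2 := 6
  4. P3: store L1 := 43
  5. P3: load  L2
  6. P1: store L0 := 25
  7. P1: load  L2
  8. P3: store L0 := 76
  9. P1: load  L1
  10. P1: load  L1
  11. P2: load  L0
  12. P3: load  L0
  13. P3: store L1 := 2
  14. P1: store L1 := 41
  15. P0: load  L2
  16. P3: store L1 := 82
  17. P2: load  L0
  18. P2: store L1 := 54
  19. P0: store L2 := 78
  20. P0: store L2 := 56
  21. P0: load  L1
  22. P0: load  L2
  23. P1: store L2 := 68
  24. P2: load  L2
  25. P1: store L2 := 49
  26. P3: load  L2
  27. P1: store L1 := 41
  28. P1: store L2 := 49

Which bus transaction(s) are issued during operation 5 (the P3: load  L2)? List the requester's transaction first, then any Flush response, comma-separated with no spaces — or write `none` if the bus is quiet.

bus = BusRd,Flush

step 1: P1: store L2 := 17  ⟶  IMII  (L2)  txn=BusRdX  M[L2]=60
step 2: P0: load  L1  ⟶  SIII  (L1)  txn=BusRd  M[L1]=50
step 3: P0: store L2 := 6  ⟶  MIII  (L2)  txn=BusRdX+Flush  M[L2]=17
step 4: P3: store L1 := 43  ⟶  IIIM  (L1)  txn=BusRdX  M[L1]=50
step 5: P3: load  L2  ⟶  SIIS  (L2)  txn=BusRd+Flush  M[L2]=6
step 6: P1: store L0 := 25  ⟶  IMII  (L0)  txn=BusRdX  M[L0]=10
step 7: P1: load  L2  ⟶  SSIS  (L2)  txn=BusRd  M[L2]=6
step 8: P3: store L0 := 76  ⟶  IIIM  (L0)  txn=BusRdX+Flush  M[L0]=25
step 9: P1: load  L1  ⟶  ISIS  (L1)  txn=BusRd+Flush  M[L1]=43
step 10: P1: load  L1  ⟶  ISIS  (L1)  txn=∅  M[L1]=43
step 11: P2: load  L0  ⟶  IISS  (L0)  txn=BusRd+Flush  M[L0]=76
step 12: P3: load  L0  ⟶  IISS  (L0)  txn=∅  M[L0]=76
step 13: P3: store L1 := 2  ⟶  IIIM  (L1)  txn=BusRdX  M[L1]=43
step 14: P1: store L1 := 41  ⟶  IMII  (L1)  txn=BusRdX+Flush  M[L1]=2
step 15: P0: load  L2  ⟶  SSIS  (L2)  txn=∅  M[L2]=6
step 16: P3: store L1 := 82  ⟶  IIIM  (L1)  txn=BusRdX+Flush  M[L1]=41
step 17: P2: load  L0  ⟶  IISS  (L0)  txn=∅  M[L0]=76
step 18: P2: store L1 := 54  ⟶  IIMI  (L1)  txn=BusRdX+Flush  M[L1]=82
step 19: P0: store L2 := 78  ⟶  MIII  (L2)  txn=BusRdX  M[L2]=6
step 20: P0: store L2 := 56  ⟶  MIII  (L2)  txn=∅  M[L2]=6
step 21: P0: load  L1  ⟶  SISI  (L1)  txn=BusRd+Flush  M[L1]=54
step 22: P0: load  L2  ⟶  MIII  (L2)  txn=∅  M[L2]=6
step 23: P1: store L2 := 68  ⟶  IMII  (L2)  txn=BusRdX+Flush  M[L2]=56
step 24: P2: load  L2  ⟶  ISSI  (L2)  txn=BusRd+Flush  M[L2]=68
step 25: P1: store L2 := 49  ⟶  IMII  (L2)  txn=BusRdX  M[L2]=68
step 26: P3: load  L2  ⟶  ISIS  (L2)  txn=BusRd+Flush  M[L2]=49
step 27: P1: store L1 := 41  ⟶  IMII  (L1)  txn=BusRdX  M[L1]=54
step 28: P1: store L2 := 49  ⟶  IMII  (L2)  txn=BusRdX  M[L2]=49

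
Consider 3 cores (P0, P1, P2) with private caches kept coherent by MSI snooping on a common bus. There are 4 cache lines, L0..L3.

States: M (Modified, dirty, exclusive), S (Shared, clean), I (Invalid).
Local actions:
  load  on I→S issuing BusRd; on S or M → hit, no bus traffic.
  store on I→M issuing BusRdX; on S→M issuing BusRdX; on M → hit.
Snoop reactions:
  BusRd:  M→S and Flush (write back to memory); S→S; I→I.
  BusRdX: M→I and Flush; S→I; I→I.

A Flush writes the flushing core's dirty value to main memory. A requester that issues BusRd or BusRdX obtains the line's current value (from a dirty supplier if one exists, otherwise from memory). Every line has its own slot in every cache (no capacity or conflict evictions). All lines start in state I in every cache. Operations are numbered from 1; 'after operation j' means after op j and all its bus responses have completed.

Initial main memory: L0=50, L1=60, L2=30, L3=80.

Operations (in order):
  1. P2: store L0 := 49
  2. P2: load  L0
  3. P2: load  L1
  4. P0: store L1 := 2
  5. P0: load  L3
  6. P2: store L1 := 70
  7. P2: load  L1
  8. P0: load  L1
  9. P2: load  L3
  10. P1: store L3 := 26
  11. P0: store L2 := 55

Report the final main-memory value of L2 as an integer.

1. P2: store L0 := 49  bus=[BusRdX]  L0: P0=I P1=I P2=M  mem[L0]=50
2. P2: load  L0  bus=[-]  L0: P0=I P1=I P2=M  mem[L0]=50
3. P2: load  L1  bus=[BusRd]  L1: P0=I P1=I P2=S  mem[L1]=60
4. P0: store L1 := 2  bus=[BusRdX]  L1: P0=M P1=I P2=I  mem[L1]=60
5. P0: load  L3  bus=[BusRd]  L3: P0=S P1=I P2=I  mem[L3]=80
6. P2: store L1 := 70  bus=[BusRdX,Flush]  L1: P0=I P1=I P2=M  mem[L1]=2
7. P2: load  L1  bus=[-]  L1: P0=I P1=I P2=M  mem[L1]=2
8. P0: load  L1  bus=[BusRd,Flush]  L1: P0=S P1=I P2=S  mem[L1]=70
9. P2: load  L3  bus=[BusRd]  L3: P0=S P1=I P2=S  mem[L3]=80
10. P1: store L3 := 26  bus=[BusRdX]  L3: P0=I P1=M P2=I  mem[L3]=80
11. P0: store L2 := 55  bus=[BusRdX]  L2: P0=M P1=I P2=I  mem[L2]=30

memory[L2] = 30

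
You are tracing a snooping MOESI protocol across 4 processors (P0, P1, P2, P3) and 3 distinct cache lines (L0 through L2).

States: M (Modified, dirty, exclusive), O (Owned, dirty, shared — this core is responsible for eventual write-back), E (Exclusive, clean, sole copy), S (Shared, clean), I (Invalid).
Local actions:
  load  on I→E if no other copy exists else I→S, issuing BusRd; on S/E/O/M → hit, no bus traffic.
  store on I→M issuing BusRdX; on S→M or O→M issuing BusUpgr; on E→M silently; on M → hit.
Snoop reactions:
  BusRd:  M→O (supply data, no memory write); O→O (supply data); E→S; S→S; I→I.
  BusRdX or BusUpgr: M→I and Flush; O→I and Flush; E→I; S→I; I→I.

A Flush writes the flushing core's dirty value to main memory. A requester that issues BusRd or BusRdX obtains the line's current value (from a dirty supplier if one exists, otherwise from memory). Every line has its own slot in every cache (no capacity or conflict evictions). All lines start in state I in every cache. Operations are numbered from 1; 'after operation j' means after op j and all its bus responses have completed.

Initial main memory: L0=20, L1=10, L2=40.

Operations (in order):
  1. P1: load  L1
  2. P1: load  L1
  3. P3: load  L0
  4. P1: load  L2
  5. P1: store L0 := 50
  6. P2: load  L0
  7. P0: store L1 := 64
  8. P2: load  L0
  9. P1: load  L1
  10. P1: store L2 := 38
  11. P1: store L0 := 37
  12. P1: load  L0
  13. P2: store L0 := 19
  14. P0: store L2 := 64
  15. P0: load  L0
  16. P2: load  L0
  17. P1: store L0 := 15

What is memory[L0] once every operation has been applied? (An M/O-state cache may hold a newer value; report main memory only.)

  op1 P1: load  L1 → I/E/I/I on L1; bus BusRd; mem=10
  op2 P1: load  L1 → I/E/I/I on L1; bus (none); mem=10
  op3 P3: load  L0 → I/I/I/E on L0; bus BusRd; mem=20
  op4 P1: load  L2 → I/E/I/I on L2; bus BusRd; mem=40
  op5 P1: store L0 := 50 → I/M/I/I on L0; bus BusRdX; mem=20
  op6 P2: load  L0 → I/O/S/I on L0; bus BusRd; mem=20
  op7 P0: store L1 := 64 → M/I/I/I on L1; bus BusRdX; mem=10
  op8 P2: load  L0 → I/O/S/I on L0; bus (none); mem=20
  op9 P1: load  L1 → O/S/I/I on L1; bus BusRd; mem=10
  op10 P1: store L2 := 38 → I/M/I/I on L2; bus (none); mem=40
  op11 P1: store L0 := 37 → I/M/I/I on L0; bus BusUpgr; mem=20
  op12 P1: load  L0 → I/M/I/I on L0; bus (none); mem=20
  op13 P2: store L0 := 19 → I/I/M/I on L0; bus BusRdX Flush; mem=37
  op14 P0: store L2 := 64 → M/I/I/I on L2; bus BusRdX Flush; mem=38
  op15 P0: load  L0 → S/I/O/I on L0; bus BusRd; mem=37
  op16 P2: load  L0 → S/I/O/I on L0; bus (none); mem=37
  op17 P1: store L0 := 15 → I/M/I/I on L0; bus BusRdX Flush; mem=19

memory[L0] = 19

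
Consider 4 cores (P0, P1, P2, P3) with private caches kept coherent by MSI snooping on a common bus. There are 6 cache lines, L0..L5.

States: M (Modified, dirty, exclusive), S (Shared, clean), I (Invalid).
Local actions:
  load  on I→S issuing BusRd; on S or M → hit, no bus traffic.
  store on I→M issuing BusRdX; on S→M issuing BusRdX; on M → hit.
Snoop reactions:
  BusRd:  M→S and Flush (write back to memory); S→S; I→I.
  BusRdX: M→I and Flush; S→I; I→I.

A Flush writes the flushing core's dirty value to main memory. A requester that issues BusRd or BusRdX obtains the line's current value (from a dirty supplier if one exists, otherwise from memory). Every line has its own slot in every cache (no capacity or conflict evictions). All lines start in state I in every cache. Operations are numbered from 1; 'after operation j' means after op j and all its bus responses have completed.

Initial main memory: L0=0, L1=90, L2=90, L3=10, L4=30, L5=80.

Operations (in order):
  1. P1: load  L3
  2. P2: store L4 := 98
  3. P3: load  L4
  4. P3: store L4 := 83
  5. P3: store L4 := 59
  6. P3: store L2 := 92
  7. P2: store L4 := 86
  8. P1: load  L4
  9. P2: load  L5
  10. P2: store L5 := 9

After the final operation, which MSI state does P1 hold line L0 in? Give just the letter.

state = I

1. P1: load  L3  bus=[BusRd]  L3: P0=I P1=S P2=I P3=I  mem[L3]=10
2. P2: store L4 := 98  bus=[BusRdX]  L4: P0=I P1=I P2=M P3=I  mem[L4]=30
3. P3: load  L4  bus=[BusRd,Flush]  L4: P0=I P1=I P2=S P3=S  mem[L4]=98
4. P3: store L4 := 83  bus=[BusRdX]  L4: P0=I P1=I P2=I P3=M  mem[L4]=98
5. P3: store L4 := 59  bus=[-]  L4: P0=I P1=I P2=I P3=M  mem[L4]=98
6. P3: store L2 := 92  bus=[BusRdX]  L2: P0=I P1=I P2=I P3=M  mem[L2]=90
7. P2: store L4 := 86  bus=[BusRdX,Flush]  L4: P0=I P1=I P2=M P3=I  mem[L4]=59
8. P1: load  L4  bus=[BusRd,Flush]  L4: P0=I P1=S P2=S P3=I  mem[L4]=86
9. P2: load  L5  bus=[BusRd]  L5: P0=I P1=I P2=S P3=I  mem[L5]=80
10. P2: store L5 := 9  bus=[BusRdX]  L5: P0=I P1=I P2=M P3=I  mem[L5]=80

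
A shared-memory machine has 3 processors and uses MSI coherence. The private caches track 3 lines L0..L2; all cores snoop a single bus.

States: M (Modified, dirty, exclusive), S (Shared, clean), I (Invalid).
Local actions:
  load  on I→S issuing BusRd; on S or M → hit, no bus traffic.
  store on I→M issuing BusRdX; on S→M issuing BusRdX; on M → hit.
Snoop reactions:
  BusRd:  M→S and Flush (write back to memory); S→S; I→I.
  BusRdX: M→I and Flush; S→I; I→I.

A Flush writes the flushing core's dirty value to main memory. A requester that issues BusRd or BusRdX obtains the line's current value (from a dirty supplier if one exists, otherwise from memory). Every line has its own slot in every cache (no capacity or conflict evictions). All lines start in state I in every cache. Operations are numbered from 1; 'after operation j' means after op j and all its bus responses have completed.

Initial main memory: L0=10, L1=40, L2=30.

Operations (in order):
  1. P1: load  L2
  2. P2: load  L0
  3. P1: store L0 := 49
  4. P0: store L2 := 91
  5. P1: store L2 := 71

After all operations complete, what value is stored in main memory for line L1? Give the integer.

1. P1: load  L2  bus=[BusRd]  L2: P0=I P1=S P2=I  mem[L2]=30
2. P2: load  L0  bus=[BusRd]  L0: P0=I P1=I P2=S  mem[L0]=10
3. P1: store L0 := 49  bus=[BusRdX]  L0: P0=I P1=M P2=I  mem[L0]=10
4. P0: store L2 := 91  bus=[BusRdX]  L2: P0=M P1=I P2=I  mem[L2]=30
5. P1: store L2 := 71  bus=[BusRdX,Flush]  L2: P0=I P1=M P2=I  mem[L2]=91

memory[L1] = 40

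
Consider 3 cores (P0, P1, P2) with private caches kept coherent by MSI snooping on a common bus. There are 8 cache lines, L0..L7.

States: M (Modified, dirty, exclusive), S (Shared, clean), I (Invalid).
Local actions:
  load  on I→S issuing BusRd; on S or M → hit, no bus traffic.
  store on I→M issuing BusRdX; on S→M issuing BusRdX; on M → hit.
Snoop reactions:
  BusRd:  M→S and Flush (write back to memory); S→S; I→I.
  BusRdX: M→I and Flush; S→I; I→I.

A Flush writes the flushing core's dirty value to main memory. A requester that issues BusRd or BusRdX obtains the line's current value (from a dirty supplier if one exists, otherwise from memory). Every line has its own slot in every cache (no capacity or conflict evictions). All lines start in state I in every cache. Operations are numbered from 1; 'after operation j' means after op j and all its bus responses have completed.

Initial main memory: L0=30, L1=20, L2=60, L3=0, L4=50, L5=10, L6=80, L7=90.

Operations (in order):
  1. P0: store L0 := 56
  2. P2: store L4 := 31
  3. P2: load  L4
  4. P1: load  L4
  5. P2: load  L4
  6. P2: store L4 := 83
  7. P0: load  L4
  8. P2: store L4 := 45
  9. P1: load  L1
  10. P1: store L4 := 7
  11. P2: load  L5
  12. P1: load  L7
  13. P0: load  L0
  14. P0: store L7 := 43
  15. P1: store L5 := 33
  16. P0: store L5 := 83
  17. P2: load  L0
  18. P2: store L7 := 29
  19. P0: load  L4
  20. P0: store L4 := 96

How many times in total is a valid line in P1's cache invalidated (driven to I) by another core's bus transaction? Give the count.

step 1: P0: store L0 := 56  ⟶  MII  (L0)  txn=BusRdX  M[L0]=30
step 2: P2: store L4 := 31  ⟶  IIM  (L4)  txn=BusRdX  M[L4]=50
step 3: P2: load  L4  ⟶  IIM  (L4)  txn=∅  M[L4]=50
step 4: P1: load  L4  ⟶  ISS  (L4)  txn=BusRd+Flush  M[L4]=31
step 5: P2: load  L4  ⟶  ISS  (L4)  txn=∅  M[L4]=31
step 6: P2: store L4 := 83  ⟶  IIM  (L4)  txn=BusRdX  M[L4]=31
step 7: P0: load  L4  ⟶  SIS  (L4)  txn=BusRd+Flush  M[L4]=83
step 8: P2: store L4 := 45  ⟶  IIM  (L4)  txn=BusRdX  M[L4]=83
step 9: P1: load  L1  ⟶  ISI  (L1)  txn=BusRd  M[L1]=20
step 10: P1: store L4 := 7  ⟶  IMI  (L4)  txn=BusRdX+Flush  M[L4]=45
step 11: P2: load  L5  ⟶  IIS  (L5)  txn=BusRd  M[L5]=10
step 12: P1: load  L7  ⟶  ISI  (L7)  txn=BusRd  M[L7]=90
step 13: P0: load  L0  ⟶  MII  (L0)  txn=∅  M[L0]=30
step 14: P0: store L7 := 43  ⟶  MII  (L7)  txn=BusRdX  M[L7]=90
step 15: P1: store L5 := 33  ⟶  IMI  (L5)  txn=BusRdX  M[L5]=10
step 16: P0: store L5 := 83  ⟶  MII  (L5)  txn=BusRdX+Flush  M[L5]=33
step 17: P2: load  L0  ⟶  SIS  (L0)  txn=BusRd+Flush  M[L0]=56
step 18: P2: store L7 := 29  ⟶  IIM  (L7)  txn=BusRdX+Flush  M[L7]=43
step 19: P0: load  L4  ⟶  SSI  (L4)  txn=BusRd+Flush  M[L4]=7
step 20: P0: store L4 := 96  ⟶  MII  (L4)  txn=BusRdX  M[L4]=7

invalidations = 4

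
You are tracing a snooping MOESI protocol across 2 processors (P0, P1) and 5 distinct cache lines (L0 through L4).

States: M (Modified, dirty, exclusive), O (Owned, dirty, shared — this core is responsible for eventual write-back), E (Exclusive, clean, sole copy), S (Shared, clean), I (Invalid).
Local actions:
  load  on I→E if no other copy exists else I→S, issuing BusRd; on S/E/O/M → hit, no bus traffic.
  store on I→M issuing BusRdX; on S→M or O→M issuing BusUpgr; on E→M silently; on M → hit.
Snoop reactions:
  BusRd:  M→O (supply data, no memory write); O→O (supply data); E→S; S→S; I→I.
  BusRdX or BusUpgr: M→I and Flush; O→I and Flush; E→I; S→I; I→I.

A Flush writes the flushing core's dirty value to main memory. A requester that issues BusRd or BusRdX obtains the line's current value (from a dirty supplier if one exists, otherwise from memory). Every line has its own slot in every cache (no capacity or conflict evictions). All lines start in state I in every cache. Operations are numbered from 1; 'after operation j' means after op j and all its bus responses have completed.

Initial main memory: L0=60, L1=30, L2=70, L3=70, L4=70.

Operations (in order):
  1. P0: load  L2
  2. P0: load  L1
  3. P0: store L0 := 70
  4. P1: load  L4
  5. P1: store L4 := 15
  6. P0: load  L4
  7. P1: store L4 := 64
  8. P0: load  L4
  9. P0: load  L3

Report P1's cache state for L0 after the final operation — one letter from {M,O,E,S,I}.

state = I

1. P0: load  L2  bus=[BusRd]  L2: P0=E P1=I  mem[L2]=70
2. P0: load  L1  bus=[BusRd]  L1: P0=E P1=I  mem[L1]=30
3. P0: store L0 := 70  bus=[BusRdX]  L0: P0=M P1=I  mem[L0]=60
4. P1: load  L4  bus=[BusRd]  L4: P0=I P1=E  mem[L4]=70
5. P1: store L4 := 15  bus=[-]  L4: P0=I P1=M  mem[L4]=70
6. P0: load  L4  bus=[BusRd]  L4: P0=S P1=O  mem[L4]=70
7. P1: store L4 := 64  bus=[BusUpgr]  L4: P0=I P1=M  mem[L4]=70
8. P0: load  L4  bus=[BusRd]  L4: P0=S P1=O  mem[L4]=70
9. P0: load  L3  bus=[BusRd]  L3: P0=E P1=I  mem[L3]=70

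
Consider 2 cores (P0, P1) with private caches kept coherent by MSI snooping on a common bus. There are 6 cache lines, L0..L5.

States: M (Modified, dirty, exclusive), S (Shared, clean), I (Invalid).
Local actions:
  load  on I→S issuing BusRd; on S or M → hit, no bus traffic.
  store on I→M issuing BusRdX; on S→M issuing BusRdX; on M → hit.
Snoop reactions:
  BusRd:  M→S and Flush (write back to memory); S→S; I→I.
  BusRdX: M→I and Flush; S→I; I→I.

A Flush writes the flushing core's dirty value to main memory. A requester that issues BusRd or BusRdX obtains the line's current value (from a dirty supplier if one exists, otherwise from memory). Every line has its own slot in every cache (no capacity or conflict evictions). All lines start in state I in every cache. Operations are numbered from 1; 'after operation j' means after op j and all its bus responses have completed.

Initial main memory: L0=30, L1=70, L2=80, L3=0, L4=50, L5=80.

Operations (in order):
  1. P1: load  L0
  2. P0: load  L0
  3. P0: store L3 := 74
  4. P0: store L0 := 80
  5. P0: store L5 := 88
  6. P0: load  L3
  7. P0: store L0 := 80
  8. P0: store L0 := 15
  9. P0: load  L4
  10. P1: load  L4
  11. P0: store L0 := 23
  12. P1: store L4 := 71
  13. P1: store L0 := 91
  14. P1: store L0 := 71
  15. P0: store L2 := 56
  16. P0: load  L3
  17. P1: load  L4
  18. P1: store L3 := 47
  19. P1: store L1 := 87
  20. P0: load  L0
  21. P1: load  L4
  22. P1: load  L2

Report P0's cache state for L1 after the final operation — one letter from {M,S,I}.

state = I

1. P1: load  L0  bus=[BusRd]  L0: P0=I P1=S  mem[L0]=30
2. P0: load  L0  bus=[BusRd]  L0: P0=S P1=S  mem[L0]=30
3. P0: store L3 := 74  bus=[BusRdX]  L3: P0=M P1=I  mem[L3]=0
4. P0: store L0 := 80  bus=[BusRdX]  L0: P0=M P1=I  mem[L0]=30
5. P0: store L5 := 88  bus=[BusRdX]  L5: P0=M P1=I  mem[L5]=80
6. P0: load  L3  bus=[-]  L3: P0=M P1=I  mem[L3]=0
7. P0: store L0 := 80  bus=[-]  L0: P0=M P1=I  mem[L0]=30
8. P0: store L0 := 15  bus=[-]  L0: P0=M P1=I  mem[L0]=30
9. P0: load  L4  bus=[BusRd]  L4: P0=S P1=I  mem[L4]=50
10. P1: load  L4  bus=[BusRd]  L4: P0=S P1=S  mem[L4]=50
11. P0: store L0 := 23  bus=[-]  L0: P0=M P1=I  mem[L0]=30
12. P1: store L4 := 71  bus=[BusRdX]  L4: P0=I P1=M  mem[L4]=50
13. P1: store L0 := 91  bus=[BusRdX,Flush]  L0: P0=I P1=M  mem[L0]=23
14. P1: store L0 := 71  bus=[-]  L0: P0=I P1=M  mem[L0]=23
15. P0: store L2 := 56  bus=[BusRdX]  L2: P0=M P1=I  mem[L2]=80
16. P0: load  L3  bus=[-]  L3: P0=M P1=I  mem[L3]=0
17. P1: load  L4  bus=[-]  L4: P0=I P1=M  mem[L4]=50
18. P1: store L3 := 47  bus=[BusRdX,Flush]  L3: P0=I P1=M  mem[L3]=74
19. P1: store L1 := 87  bus=[BusRdX]  L1: P0=I P1=M  mem[L1]=70
20. P0: load  L0  bus=[BusRd,Flush]  L0: P0=S P1=S  mem[L0]=71
21. P1: load  L4  bus=[-]  L4: P0=I P1=M  mem[L4]=50
22. P1: load  L2  bus=[BusRd,Flush]  L2: P0=S P1=S  mem[L2]=56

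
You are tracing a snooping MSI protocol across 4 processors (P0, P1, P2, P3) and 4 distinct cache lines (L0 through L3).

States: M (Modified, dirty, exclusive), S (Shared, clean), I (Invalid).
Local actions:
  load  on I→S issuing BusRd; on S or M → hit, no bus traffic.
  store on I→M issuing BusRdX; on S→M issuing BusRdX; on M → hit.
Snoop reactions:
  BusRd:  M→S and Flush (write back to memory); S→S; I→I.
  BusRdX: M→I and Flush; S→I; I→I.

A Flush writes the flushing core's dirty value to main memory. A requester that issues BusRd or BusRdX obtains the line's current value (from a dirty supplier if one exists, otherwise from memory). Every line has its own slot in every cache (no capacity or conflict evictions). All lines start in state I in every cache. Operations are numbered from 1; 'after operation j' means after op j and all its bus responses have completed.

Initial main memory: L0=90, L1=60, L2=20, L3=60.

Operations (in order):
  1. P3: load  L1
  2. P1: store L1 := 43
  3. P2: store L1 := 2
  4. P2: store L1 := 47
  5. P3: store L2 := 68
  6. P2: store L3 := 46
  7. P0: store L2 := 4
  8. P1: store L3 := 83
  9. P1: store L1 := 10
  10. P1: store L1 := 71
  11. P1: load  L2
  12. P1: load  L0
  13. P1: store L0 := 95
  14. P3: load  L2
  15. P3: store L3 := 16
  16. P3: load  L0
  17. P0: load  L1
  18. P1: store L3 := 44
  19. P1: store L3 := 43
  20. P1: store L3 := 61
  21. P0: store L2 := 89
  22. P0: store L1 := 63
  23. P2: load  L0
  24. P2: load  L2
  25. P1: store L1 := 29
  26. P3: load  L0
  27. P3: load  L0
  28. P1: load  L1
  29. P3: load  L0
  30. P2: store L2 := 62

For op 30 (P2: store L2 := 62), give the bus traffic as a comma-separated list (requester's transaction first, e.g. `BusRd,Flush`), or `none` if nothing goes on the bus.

[1] P3: load  L1 | P0:I, P1:I, P2:I, P3:S(60) | bus: BusRd
[2] P1: store L1 := 43 | P0:I, P1:M(43), P2:I, P3:I | bus: BusRdX
[3] P2: store L1 := 2 | P0:I, P1:I, P2:M(2), P3:I | bus: BusRdX,Flush
[4] P2: store L1 := 47 | P0:I, P1:I, P2:M(47), P3:I | bus: none
[5] P3: store L2 := 68 | P0:I, P1:I, P2:I, P3:M(68) | bus: BusRdX
[6] P2: store L3 := 46 | P0:I, P1:I, P2:M(46), P3:I | bus: BusRdX
[7] P0: store L2 := 4 | P0:M(4), P1:I, P2:I, P3:I | bus: BusRdX,Flush
[8] P1: store L3 := 83 | P0:I, P1:M(83), P2:I, P3:I | bus: BusRdX,Flush
[9] P1: store L1 := 10 | P0:I, P1:M(10), P2:I, P3:I | bus: BusRdX,Flush
[10] P1: store L1 := 71 | P0:I, P1:M(71), P2:I, P3:I | bus: none
[11] P1: load  L2 | P0:S(4), P1:S(4), P2:I, P3:I | bus: BusRd,Flush
[12] P1: load  L0 | P0:I, P1:S(90), P2:I, P3:I | bus: BusRd
[13] P1: store L0 := 95 | P0:I, P1:M(95), P2:I, P3:I | bus: BusRdX
[14] P3: load  L2 | P0:S(4), P1:S(4), P2:I, P3:S(4) | bus: BusRd
[15] P3: store L3 := 16 | P0:I, P1:I, P2:I, P3:M(16) | bus: BusRdX,Flush
[16] P3: load  L0 | P0:I, P1:S(95), P2:I, P3:S(95) | bus: BusRd,Flush
[17] P0: load  L1 | P0:S(71), P1:S(71), P2:I, P3:I | bus: BusRd,Flush
[18] P1: store L3 := 44 | P0:I, P1:M(44), P2:I, P3:I | bus: BusRdX,Flush
[19] P1: store L3 := 43 | P0:I, P1:M(43), P2:I, P3:I | bus: none
[20] P1: store L3 := 61 | P0:I, P1:M(61), P2:I, P3:I | bus: none
[21] P0: store L2 := 89 | P0:M(89), P1:I, P2:I, P3:I | bus: BusRdX
[22] P0: store L1 := 63 | P0:M(63), P1:I, P2:I, P3:I | bus: BusRdX
[23] P2: load  L0 | P0:I, P1:S(95), P2:S(95), P3:S(95) | bus: BusRd
[24] P2: load  L2 | P0:S(89), P1:I, P2:S(89), P3:I | bus: BusRd,Flush
[25] P1: store L1 := 29 | P0:I, P1:M(29), P2:I, P3:I | bus: BusRdX,Flush
[26] P3: load  L0 | P0:I, P1:S(95), P2:S(95), P3:S(95) | bus: none
[27] P3: load  L0 | P0:I, P1:S(95), P2:S(95), P3:S(95) | bus: none
[28] P1: load  L1 | P0:I, P1:M(29), P2:I, P3:I | bus: none
[29] P3: load  L0 | P0:I, P1:S(95), P2:S(95), P3:S(95) | bus: none
[30] P2: store L2 := 62 | P0:I, P1:I, P2:M(62), P3:I | bus: BusRdX

bus = BusRdX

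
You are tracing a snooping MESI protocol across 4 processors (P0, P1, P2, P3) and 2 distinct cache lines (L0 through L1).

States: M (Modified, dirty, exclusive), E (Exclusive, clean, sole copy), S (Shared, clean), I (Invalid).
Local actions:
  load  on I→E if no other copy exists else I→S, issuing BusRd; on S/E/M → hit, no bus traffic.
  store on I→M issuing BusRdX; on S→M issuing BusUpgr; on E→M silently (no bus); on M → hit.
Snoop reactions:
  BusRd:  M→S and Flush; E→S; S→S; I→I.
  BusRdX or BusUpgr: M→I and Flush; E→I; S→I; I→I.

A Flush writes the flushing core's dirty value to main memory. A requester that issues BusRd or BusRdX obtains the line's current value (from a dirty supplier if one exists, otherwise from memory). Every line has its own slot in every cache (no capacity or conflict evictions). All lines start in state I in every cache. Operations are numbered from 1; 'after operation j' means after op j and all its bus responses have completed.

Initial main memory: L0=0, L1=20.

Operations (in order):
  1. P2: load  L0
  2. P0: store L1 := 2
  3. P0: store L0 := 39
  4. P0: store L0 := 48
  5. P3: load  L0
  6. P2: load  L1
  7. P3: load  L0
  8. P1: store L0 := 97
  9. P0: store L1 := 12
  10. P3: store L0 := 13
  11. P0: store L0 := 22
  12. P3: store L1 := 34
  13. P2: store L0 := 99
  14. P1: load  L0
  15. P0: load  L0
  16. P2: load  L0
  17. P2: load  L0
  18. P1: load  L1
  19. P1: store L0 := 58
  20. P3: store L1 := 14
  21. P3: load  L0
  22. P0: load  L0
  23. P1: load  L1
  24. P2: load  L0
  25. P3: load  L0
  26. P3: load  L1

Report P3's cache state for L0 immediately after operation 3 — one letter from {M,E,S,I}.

state = I

  op1 P2: load  L0 → I/I/E/I on L0; bus BusRd; mem=0
  op2 P0: store L1 := 2 → M/I/I/I on L1; bus BusRdX; mem=20
  op3 P0: store L0 := 39 → M/I/I/I on L0; bus BusRdX; mem=0
  op4 P0: store L0 := 48 → M/I/I/I on L0; bus (none); mem=0
  op5 P3: load  L0 → S/I/I/S on L0; bus BusRd Flush; mem=48
  op6 P2: load  L1 → S/I/S/I on L1; bus BusRd Flush; mem=2
  op7 P3: load  L0 → S/I/I/S on L0; bus (none); mem=48
  op8 P1: store L0 := 97 → I/M/I/I on L0; bus BusRdX; mem=48
  op9 P0: store L1 := 12 → M/I/I/I on L1; bus BusUpgr; mem=2
  op10 P3: store L0 := 13 → I/I/I/M on L0; bus BusRdX Flush; mem=97
  op11 P0: store L0 := 22 → M/I/I/I on L0; bus BusRdX Flush; mem=13
  op12 P3: store L1 := 34 → I/I/I/M on L1; bus BusRdX Flush; mem=12
  op13 P2: store L0 := 99 → I/I/M/I on L0; bus BusRdX Flush; mem=22
  op14 P1: load  L0 → I/S/S/I on L0; bus BusRd Flush; mem=99
  op15 P0: load  L0 → S/S/S/I on L0; bus BusRd; mem=99
  op16 P2: load  L0 → S/S/S/I on L0; bus (none); mem=99
  op17 P2: load  L0 → S/S/S/I on L0; bus (none); mem=99
  op18 P1: load  L1 → I/S/I/S on L1; bus BusRd Flush; mem=34
  op19 P1: store L0 := 58 → I/M/I/I on L0; bus BusUpgr; mem=99
  op20 P3: store L1 := 14 → I/I/I/M on L1; bus BusUpgr; mem=34
  op21 P3: load  L0 → I/S/I/S on L0; bus BusRd Flush; mem=58
  op22 P0: load  L0 → S/S/I/S on L0; bus BusRd; mem=58
  op23 P1: load  L1 → I/S/I/S on L1; bus BusRd Flush; mem=14
  op24 P2: load  L0 → S/S/S/S on L0; bus BusRd; mem=58
  op25 P3: load  L0 → S/S/S/S on L0; bus (none); mem=58
  op26 P3: load  L1 → I/S/I/S on L1; bus (none); mem=14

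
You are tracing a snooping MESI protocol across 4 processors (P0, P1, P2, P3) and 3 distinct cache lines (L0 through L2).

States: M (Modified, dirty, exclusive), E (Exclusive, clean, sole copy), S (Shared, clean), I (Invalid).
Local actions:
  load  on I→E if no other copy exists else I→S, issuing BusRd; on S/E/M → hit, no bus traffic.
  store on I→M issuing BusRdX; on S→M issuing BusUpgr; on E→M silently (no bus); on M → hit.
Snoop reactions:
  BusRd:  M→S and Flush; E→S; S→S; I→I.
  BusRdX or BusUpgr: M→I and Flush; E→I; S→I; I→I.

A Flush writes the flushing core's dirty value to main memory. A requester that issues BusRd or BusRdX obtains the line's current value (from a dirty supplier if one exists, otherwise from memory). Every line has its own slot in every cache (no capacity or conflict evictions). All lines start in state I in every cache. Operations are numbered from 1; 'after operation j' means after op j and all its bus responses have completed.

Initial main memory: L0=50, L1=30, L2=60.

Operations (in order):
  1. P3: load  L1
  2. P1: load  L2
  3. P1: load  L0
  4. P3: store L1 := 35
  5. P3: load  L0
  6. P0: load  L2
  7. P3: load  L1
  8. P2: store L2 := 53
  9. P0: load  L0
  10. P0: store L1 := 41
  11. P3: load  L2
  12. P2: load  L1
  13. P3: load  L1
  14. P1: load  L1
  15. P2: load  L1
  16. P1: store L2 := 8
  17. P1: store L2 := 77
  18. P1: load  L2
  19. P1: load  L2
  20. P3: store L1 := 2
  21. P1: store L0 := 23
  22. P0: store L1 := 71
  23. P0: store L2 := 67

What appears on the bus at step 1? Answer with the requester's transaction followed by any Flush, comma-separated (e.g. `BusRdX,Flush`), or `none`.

bus = BusRd

[1] P3: load  L1 | P0:I, P1:I, P2:I, P3:E(30) | bus: BusRd
[2] P1: load  L2 | P0:I, P1:E(60), P2:I, P3:I | bus: BusRd
[3] P1: load  L0 | P0:I, P1:E(50), P2:I, P3:I | bus: BusRd
[4] P3: store L1 := 35 | P0:I, P1:I, P2:I, P3:M(35) | bus: none
[5] P3: load  L0 | P0:I, P1:S(50), P2:I, P3:S(50) | bus: BusRd
[6] P0: load  L2 | P0:S(60), P1:S(60), P2:I, P3:I | bus: BusRd
[7] P3: load  L1 | P0:I, P1:I, P2:I, P3:M(35) | bus: none
[8] P2: store L2 := 53 | P0:I, P1:I, P2:M(53), P3:I | bus: BusRdX
[9] P0: load  L0 | P0:S(50), P1:S(50), P2:I, P3:S(50) | bus: BusRd
[10] P0: store L1 := 41 | P0:M(41), P1:I, P2:I, P3:I | bus: BusRdX,Flush
[11] P3: load  L2 | P0:I, P1:I, P2:S(53), P3:S(53) | bus: BusRd,Flush
[12] P2: load  L1 | P0:S(41), P1:I, P2:S(41), P3:I | bus: BusRd,Flush
[13] P3: load  L1 | P0:S(41), P1:I, P2:S(41), P3:S(41) | bus: BusRd
[14] P1: load  L1 | P0:S(41), P1:S(41), P2:S(41), P3:S(41) | bus: BusRd
[15] P2: load  L1 | P0:S(41), P1:S(41), P2:S(41), P3:S(41) | bus: none
[16] P1: store L2 := 8 | P0:I, P1:M(8), P2:I, P3:I | bus: BusRdX
[17] P1: store L2 := 77 | P0:I, P1:M(77), P2:I, P3:I | bus: none
[18] P1: load  L2 | P0:I, P1:M(77), P2:I, P3:I | bus: none
[19] P1: load  L2 | P0:I, P1:M(77), P2:I, P3:I | bus: none
[20] P3: store L1 := 2 | P0:I, P1:I, P2:I, P3:M(2) | bus: BusUpgr
[21] P1: store L0 := 23 | P0:I, P1:M(23), P2:I, P3:I | bus: BusUpgr
[22] P0: store L1 := 71 | P0:M(71), P1:I, P2:I, P3:I | bus: BusRdX,Flush
[23] P0: store L2 := 67 | P0:M(67), P1:I, P2:I, P3:I | bus: BusRdX,Flush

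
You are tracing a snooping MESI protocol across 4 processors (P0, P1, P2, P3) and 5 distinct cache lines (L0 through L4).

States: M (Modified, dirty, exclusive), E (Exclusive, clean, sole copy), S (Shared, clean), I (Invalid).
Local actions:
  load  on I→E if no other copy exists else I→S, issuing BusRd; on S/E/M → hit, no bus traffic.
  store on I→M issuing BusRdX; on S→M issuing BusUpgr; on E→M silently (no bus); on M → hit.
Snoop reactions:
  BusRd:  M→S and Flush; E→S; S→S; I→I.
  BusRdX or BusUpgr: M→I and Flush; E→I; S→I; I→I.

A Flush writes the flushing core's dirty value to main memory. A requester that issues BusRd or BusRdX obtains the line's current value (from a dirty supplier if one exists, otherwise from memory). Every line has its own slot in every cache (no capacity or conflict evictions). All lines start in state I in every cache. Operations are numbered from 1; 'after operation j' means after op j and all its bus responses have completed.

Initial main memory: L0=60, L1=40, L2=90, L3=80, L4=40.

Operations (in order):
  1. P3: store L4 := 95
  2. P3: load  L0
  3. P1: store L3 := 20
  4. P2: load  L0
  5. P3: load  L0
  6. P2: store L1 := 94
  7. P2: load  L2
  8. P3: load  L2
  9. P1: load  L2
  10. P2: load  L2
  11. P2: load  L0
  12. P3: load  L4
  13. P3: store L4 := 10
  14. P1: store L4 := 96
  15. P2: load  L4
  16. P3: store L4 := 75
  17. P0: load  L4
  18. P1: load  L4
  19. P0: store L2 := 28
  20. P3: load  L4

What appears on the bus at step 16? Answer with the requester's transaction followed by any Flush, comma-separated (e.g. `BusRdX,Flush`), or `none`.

  op1 P3: store L4 := 95 → I/I/I/M on L4; bus BusRdX; mem=40
  op2 P3: load  L0 → I/I/I/E on L0; bus BusRd; mem=60
  op3 P1: store L3 := 20 → I/M/I/I on L3; bus BusRdX; mem=80
  op4 P2: load  L0 → I/I/S/S on L0; bus BusRd; mem=60
  op5 P3: load  L0 → I/I/S/S on L0; bus (none); mem=60
  op6 P2: store L1 := 94 → I/I/M/I on L1; bus BusRdX; mem=40
  op7 P2: load  L2 → I/I/E/I on L2; bus BusRd; mem=90
  op8 P3: load  L2 → I/I/S/S on L2; bus BusRd; mem=90
  op9 P1: load  L2 → I/S/S/S on L2; bus BusRd; mem=90
  op10 P2: load  L2 → I/S/S/S on L2; bus (none); mem=90
  op11 P2: load  L0 → I/I/S/S on L0; bus (none); mem=60
  op12 P3: load  L4 → I/I/I/M on L4; bus (none); mem=40
  op13 P3: store L4 := 10 → I/I/I/M on L4; bus (none); mem=40
  op14 P1: store L4 := 96 → I/M/I/I on L4; bus BusRdX Flush; mem=10
  op15 P2: load  L4 → I/S/S/I on L4; bus BusRd Flush; mem=96
  op16 P3: store L4 := 75 → I/I/I/M on L4; bus BusRdX; mem=96
  op17 P0: load  L4 → S/I/I/S on L4; bus BusRd Flush; mem=75
  op18 P1: load  L4 → S/S/I/S on L4; bus BusRd; mem=75
  op19 P0: store L2 := 28 → M/I/I/I on L2; bus BusRdX; mem=90
  op20 P3: load  L4 → S/S/I/S on L4; bus (none); mem=75

bus = BusRdX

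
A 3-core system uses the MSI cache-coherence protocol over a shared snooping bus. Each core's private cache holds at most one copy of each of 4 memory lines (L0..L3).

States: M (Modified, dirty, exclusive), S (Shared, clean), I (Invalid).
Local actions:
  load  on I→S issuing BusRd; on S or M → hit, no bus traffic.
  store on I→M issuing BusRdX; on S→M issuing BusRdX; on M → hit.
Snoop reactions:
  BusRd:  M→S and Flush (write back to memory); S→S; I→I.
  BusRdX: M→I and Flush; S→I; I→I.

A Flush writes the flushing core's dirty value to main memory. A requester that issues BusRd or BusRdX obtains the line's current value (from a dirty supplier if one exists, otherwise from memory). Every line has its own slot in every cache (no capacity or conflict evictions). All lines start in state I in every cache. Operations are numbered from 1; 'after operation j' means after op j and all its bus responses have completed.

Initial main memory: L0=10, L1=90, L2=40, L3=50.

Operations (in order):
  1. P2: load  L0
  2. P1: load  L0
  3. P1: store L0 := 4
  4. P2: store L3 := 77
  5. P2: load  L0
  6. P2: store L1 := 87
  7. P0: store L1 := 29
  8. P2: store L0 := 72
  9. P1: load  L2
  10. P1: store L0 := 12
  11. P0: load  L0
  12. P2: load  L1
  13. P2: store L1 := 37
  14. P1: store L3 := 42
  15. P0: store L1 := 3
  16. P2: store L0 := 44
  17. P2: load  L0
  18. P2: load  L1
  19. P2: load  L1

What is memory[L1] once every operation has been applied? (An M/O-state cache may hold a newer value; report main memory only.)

memory[L1] = 3

1. P2: load  L0  bus=[BusRd]  L0: P0=I P1=I P2=S  mem[L0]=10
2. P1: load  L0  bus=[BusRd]  L0: P0=I P1=S P2=S  mem[L0]=10
3. P1: store L0 := 4  bus=[BusRdX]  L0: P0=I P1=M P2=I  mem[L0]=10
4. P2: store L3 := 77  bus=[BusRdX]  L3: P0=I P1=I P2=M  mem[L3]=50
5. P2: load  L0  bus=[BusRd,Flush]  L0: P0=I P1=S P2=S  mem[L0]=4
6. P2: store L1 := 87  bus=[BusRdX]  L1: P0=I P1=I P2=M  mem[L1]=90
7. P0: store L1 := 29  bus=[BusRdX,Flush]  L1: P0=M P1=I P2=I  mem[L1]=87
8. P2: store L0 := 72  bus=[BusRdX]  L0: P0=I P1=I P2=M  mem[L0]=4
9. P1: load  L2  bus=[BusRd]  L2: P0=I P1=S P2=I  mem[L2]=40
10. P1: store L0 := 12  bus=[BusRdX,Flush]  L0: P0=I P1=M P2=I  mem[L0]=72
11. P0: load  L0  bus=[BusRd,Flush]  L0: P0=S P1=S P2=I  mem[L0]=12
12. P2: load  L1  bus=[BusRd,Flush]  L1: P0=S P1=I P2=S  mem[L1]=29
13. P2: store L1 := 37  bus=[BusRdX]  L1: P0=I P1=I P2=M  mem[L1]=29
14. P1: store L3 := 42  bus=[BusRdX,Flush]  L3: P0=I P1=M P2=I  mem[L3]=77
15. P0: store L1 := 3  bus=[BusRdX,Flush]  L1: P0=M P1=I P2=I  mem[L1]=37
16. P2: store L0 := 44  bus=[BusRdX]  L0: P0=I P1=I P2=M  mem[L0]=12
17. P2: load  L0  bus=[-]  L0: P0=I P1=I P2=M  mem[L0]=12
18. P2: load  L1  bus=[BusRd,Flush]  L1: P0=S P1=I P2=S  mem[L1]=3
19. P2: load  L1  bus=[-]  L1: P0=S P1=I P2=S  mem[L1]=3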